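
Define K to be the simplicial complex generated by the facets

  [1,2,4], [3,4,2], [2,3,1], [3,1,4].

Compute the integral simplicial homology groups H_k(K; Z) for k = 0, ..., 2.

H_0 = Z,  H_1 = 0,  H_2 = Z.

We work with the vertex ordering 1 < 2 < 3 < 4. The simplices of K, each written with vertices in increasing order, are:

  0-simplices (4): [1], [2], [3], [4]
  1-simplices (6): [1,2], [1,3], [1,4], [2,3], [2,4], [3,4]
  2-simplices (4): [1,2,3], [1,2,4], [1,3,4], [2,3,4]

Hence C_0 ≅ Z^4, C_1 ≅ Z^6, C_2 ≅ Z^4.

The boundary map ∂_1: C_1 → C_0 sends each edge [p,q] (with p < q) to q − p.
As a 4×6 matrix over Z this has rank 3, with invariant factors (1,1,1).

Boundary ∂_2: C_2 → C_1 acts by ∂[p,q,r] = [q,r] − [p,r] + [p,q]. For instance
  ∂[1,2,4] = [2,4] − [1,4] + [1,2],
  ∂[2,3,4] = [3,4] − [2,4] + [2,3].
The resulting 6×4 matrix has rank 3, and its Smith normal form has invariant factors (1,1,1).

From H_k ≅ ker(∂_k) / im(∂_{k+1}) we obtain:

  H_0: rank C_0 − rank ∂_1 = 4 − 3 = 1, and the invariant factors of ∂_1 are all 1, so H_0 ≅ Z.
  H_1: rank ker ∂_1 − rank ∂_2 = (6 − 3) − 3 = 0, and the invariant factors of ∂_2 are all 1, so H_1 ≅ 0.
  H_2: rank ker ∂_2 − rank ∂_3 = (4 − 3) − 0 = 1, and there is no ∂_3, so H_2 ≅ Z.

As a check, the Euler characteristic is 4 − 6 + 4 = 2, which agrees with 1 − 0 + 1 = 2.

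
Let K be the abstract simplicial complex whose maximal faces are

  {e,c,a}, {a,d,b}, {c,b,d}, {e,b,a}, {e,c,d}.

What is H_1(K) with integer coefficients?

Take the total order a < b < c < d < e on the vertex set. Then K (dimension 2) consists of the simplices:

  0-simplices (5): a, b, c, d, e
  1-simplices (10): ab, ac, ad, ae, bc, bd, be, cd, ce, de
  2-simplices (5): abd, abe, ace, bcd, cde

Hence C_0 ≅ Z^5, C_1 ≅ Z^10, C_2 ≅ Z^5.

∂_1: C_1 → C_0 maps an edge to its endpoints' difference, ∂[p,q] = q − p. For instance
  ∂bc = c − b.
As a 5×10 matrix over Z this has rank 4, with invariant factors (1,1,1,1).

∂_2: C_2 → C_1 sends each 2-simplex [p,q,r] to [q,r] − [p,r] + [p,q]. For instance
  ∂ace = ce − ae + ac,
  ∂abe = be − ae + ab.
As a 10×5 matrix over Z this has rank 5, with invariant factors (1,1,1,1,1).

Computing H_k = (kernel of ∂_k) / (image of ∂_{k+1}):

  H_1: rank ker ∂_1 − rank ∂_2 = (10 − 4) − 5 = 1, and the invariant factors of ∂_2 are all 1, so H_1 ≅ Z.

(K is a triangulation of the Möbius band.)

H_1 = Z.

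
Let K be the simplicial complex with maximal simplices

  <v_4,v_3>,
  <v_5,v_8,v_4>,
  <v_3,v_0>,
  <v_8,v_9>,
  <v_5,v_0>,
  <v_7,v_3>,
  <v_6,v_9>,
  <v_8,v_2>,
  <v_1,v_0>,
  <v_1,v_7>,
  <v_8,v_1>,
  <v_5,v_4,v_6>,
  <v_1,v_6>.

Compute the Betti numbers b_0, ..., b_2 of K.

b_0 = 1, b_1 = 5, b_2 = 0.

K has 10 vertices, 16 edges, 2 triangles.
rank ∂_0 = 0, rank ∂_1 = 9 ⇒ b_0 = 10 − 0 − 9 = 1; all invariant factors of ∂_1 are 1 so no torsion. So H_0 = Z.
rank ∂_1 = 9, rank ∂_2 = 2 ⇒ b_1 = 16 − 9 − 2 = 5; all invariant factors of ∂_2 are 1 so no torsion. So H_1 = Z^5.
rank ∂_2 = 2, rank ∂_3 = 0 ⇒ b_2 = 2 − 2 − 0 = 0. So H_2 = 0.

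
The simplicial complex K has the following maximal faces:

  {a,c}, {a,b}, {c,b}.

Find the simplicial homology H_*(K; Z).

H_0 = Z,  H_1 = Z.

Fix the vertex order a < b < c and write every simplex with vertices in increasing order. Then dim K = 1 and the simplices of K are:

  0-simplices (3): a, b, c
  1-simplices (3): ab, ac, bc

Hence C_0 ≅ Z^3, C_1 ≅ Z^3.

The boundary map ∂_1: C_1 → C_0 maps an edge to its endpoints' difference, ∂[p,q] = q − p.
The resulting 3×3 matrix has rank 2, and its Smith normal form has invariant factors (1,1).

Reading off H_k = ker ∂_k / im ∂_{k+1}:

  H_0: rank C_0 − rank ∂_1 = 3 − 2 = 1, and the invariant factors of ∂_1 are all 1, so H_0 ≅ Z.
  H_1: rank ker ∂_1 − rank ∂_2 = (3 − 2) − 0 = 1, and there is no ∂_2, so H_1 ≅ Z.

As a check, the Euler characteristic is 3 − 3 = 0, which agrees with 1 − 1 = 0.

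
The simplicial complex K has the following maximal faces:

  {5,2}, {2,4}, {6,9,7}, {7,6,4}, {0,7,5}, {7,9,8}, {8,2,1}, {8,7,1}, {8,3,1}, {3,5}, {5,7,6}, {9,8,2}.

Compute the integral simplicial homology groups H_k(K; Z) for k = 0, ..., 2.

Fix the vertex order 0 < 1 < 2 < 3 < 4 < 5 < 6 < 7 < 8 < 9 and write every simplex with vertices in increasing order. Then dim K = 2 and the simplices of K are:

  0-simplices (10): [0], [1], [2], [3], [4], [5], [6], [7], [8], [9]
  1-simplices (21): [0,5], [0,7], [1,2], [1,3], [1,7], [1,8], [2,4], [2,5], [2,8], [2,9], [3,5], [3,8], [4,6], [4,7], [5,6], [5,7], [6,7], [6,9], [7,8], [7,9], [8,9]
  2-simplices (9): [0,5,7], [1,2,8], [1,3,8], [1,7,8], [2,8,9], [4,6,7], [5,6,7], [6,7,9], [7,8,9]

so the chain groups are C_0 ≅ Z^10, C_1 ≅ Z^21, C_2 ≅ Z^9.

The boundary map ∂_1: C_1 → C_0 sends each edge [p,q] (with p < q) to q − p. For instance
  ∂[5,7] = [7] − [5].
As a 10×21 matrix over Z this has rank 9, with invariant factors (1,1,1,1,1,1,1,1,1).

∂_2: C_2 → C_1 acts by ∂[p,q,r] = [q,r] − [p,r] + [p,q]. For instance
  ∂[1,2,8] = [2,8] − [1,8] + [1,2],
  ∂[2,8,9] = [8,9] − [2,9] + [2,8].
As a 21×9 matrix over Z this has rank 9, with invariant factors (1,1,1,1,1,1,1,1,1).

From H_k ≅ ker(∂_k) / im(∂_{k+1}) we obtain:

  H_0: rank C_0 − rank ∂_1 = 10 − 9 = 1, and the invariant factors of ∂_1 are all 1, so H_0 = Z.
  H_1: rank ker ∂_1 − rank ∂_2 = (21 − 9) − 9 = 3, and the invariant factors of ∂_2 are all 1, so H_1 = Z^3.
  H_2: rank ker ∂_2 − rank ∂_3 = (9 − 9) − 0 = 0, and there is no ∂_3, so H_2 = 0.

H_0 = Z,  H_1 = Z^3,  H_2 = 0.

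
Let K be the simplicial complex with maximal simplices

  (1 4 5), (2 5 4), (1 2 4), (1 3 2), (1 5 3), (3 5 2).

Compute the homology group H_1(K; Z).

Fix the vertex order 1 < 2 < 3 < 4 < 5 and write every simplex with vertices in increasing order. Then dim K = 2 and the simplices of K are:

  0-simplices (5): [1], [2], [3], [4], [5]
  1-simplices (9): [1,2], [1,3], [1,4], [1,5], [2,3], [2,4], [2,5], [3,5], [4,5]
  2-simplices (6): [1,2,3], [1,2,4], [1,3,5], [1,4,5], [2,3,5], [2,4,5]

giving chain groups C_0 ≅ Z^5, C_1 ≅ Z^9, C_2 ≅ Z^6.

The boundary map ∂_1: C_1 → C_0 is given by ∂[p,q] = [q] − [p]. For instance
  ∂[2,4] = [4] − [2].
The 5×9 boundary matrix has rank 4 and Smith normal form diag(1,1,1,1).

∂_2: C_2 → C_1 maps a triangle to the signed sum of its edges. For instance
  ∂[1,3,5] = [3,5] − [1,5] + [1,3],
  ∂[2,3,5] = [3,5] − [2,5] + [2,3].
As a 9×6 matrix over Z this has rank 5, with invariant factors (1,1,1,1,1).

From H_k ≅ ker(∂_k) / im(∂_{k+1}) we obtain:

  H_1: rank ker ∂_1 − rank ∂_2 = (9 − 4) − 5 = 0, and the invariant factors of ∂_2 are all 1, so H_1 ≅ 0.

H_1 = 0.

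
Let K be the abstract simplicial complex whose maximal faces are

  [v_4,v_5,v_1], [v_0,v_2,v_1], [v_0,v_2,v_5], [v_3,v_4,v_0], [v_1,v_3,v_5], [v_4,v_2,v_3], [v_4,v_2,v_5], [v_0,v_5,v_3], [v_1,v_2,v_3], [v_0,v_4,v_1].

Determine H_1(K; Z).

H_1 ≅ Z/2Z.

Take the total order v_0 < v_1 < v_2 < v_3 < v_4 < v_5 on the vertex set. Then K (dimension 2) consists of the simplices:

  0-simplices (6): [v_0], [v_1], [v_2], [v_3], [v_4], [v_5]
  1-simplices (15): (15 of them)
  2-simplices (10): [v_0,v_1,v_2], [v_0,v_1,v_4], [v_0,v_2,v_5], [v_0,v_3,v_4], [v_0,v_3,v_5], [v_1,v_2,v_3], [v_1,v_3,v_5], [v_1,v_4,v_5], [v_2,v_3,v_4], [v_2,v_4,v_5]

Hence C_0 ≅ Z^6, C_1 ≅ Z^15, C_2 ≅ Z^10.

The boundary map ∂_1: C_1 → C_0 sends each edge [p,q] (with p < q) to q − p.
The resulting 6×15 matrix has rank 5, and its Smith normal form has invariant factors (1,1,1,1,1).

The boundary map ∂_2: C_2 → C_1 acts by ∂[p,q,r] = [q,r] − [p,r] + [p,q]. For instance
  ∂[v_0,v_2,v_5] = [v_2,v_5] − [v_0,v_5] + [v_0,v_2],
  ∂[v_2,v_3,v_4] = [v_3,v_4] − [v_2,v_4] + [v_2,v_3].
This gives a 15×10 integer matrix of rank 10; reducing to Smith normal form yields diagonal entries (1,1,1,1,1,1,1,1,1,2).

Reading off H_k = ker ∂_k / im ∂_{k+1}:

  H_1: rank ker ∂_1 − rank ∂_2 = (15 − 5) − 10 = 0, and ∂_2 has invariant factor 2 > 1, so H_1 ≅ Z/2Z.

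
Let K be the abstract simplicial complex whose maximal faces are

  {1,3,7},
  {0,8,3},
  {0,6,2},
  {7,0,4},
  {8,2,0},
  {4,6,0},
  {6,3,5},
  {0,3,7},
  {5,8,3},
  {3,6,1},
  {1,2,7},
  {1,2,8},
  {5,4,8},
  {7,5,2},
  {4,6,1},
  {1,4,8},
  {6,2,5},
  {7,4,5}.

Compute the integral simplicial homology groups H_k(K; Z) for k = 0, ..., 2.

H_0 = Z,  H_1 = Z^2,  H_2 = Z.

Take the total order 0 < 1 < 2 < 3 < 4 < 5 < 6 < 7 < 8 on the vertex set. Then K (dimension 2) consists of the simplices:

  0-simplices (9): [0], [1], [2], [3], [4], [5], [6], [7], [8]
  1-simplices (27): (27 of them)
  2-simplices (18): [0,2,6], [0,2,8], [0,3,7], [0,3,8], [0,4,6], [0,4,7], [1,2,7], [1,2,8], [1,3,6], [1,3,7], [1,4,6], [1,4,8], [2,5,6], [2,5,7], [3,5,6], [3,5,8], [4,5,7], [4,5,8]

Hence C_0 ≅ Z^9, C_1 ≅ Z^27, C_2 ≅ Z^18.

Boundary ∂_1: C_1 → C_0 maps an edge to its endpoints' difference, ∂[p,q] = q − p. For instance
  ∂[2,7] = [7] − [2].
The 9×27 boundary matrix has rank 8 and Smith normal form diag(1,1,1,1,1,1,1,1).

Boundary ∂_2: C_2 → C_1 maps a triangle to the signed sum of its edges. For instance
  ∂[0,2,8] = [2,8] − [0,8] + [0,2],
  ∂[1,2,7] = [2,7] − [1,7] + [1,2].
The resulting 27×18 matrix has rank 17, and its Smith normal form has invariant factors (1,1,1,1,1,1,1,1,1,1,1,1,1,1,1,1,1).

Reading off H_k = ker ∂_k / im ∂_{k+1}:

  H_0: rank C_0 − rank ∂_1 = 9 − 8 = 1, and the invariant factors of ∂_1 are all 1, so H_0 = Z.
  H_1: rank ker ∂_1 − rank ∂_2 = (27 − 8) − 17 = 2, and the invariant factors of ∂_2 are all 1, so H_1 = Z^2.
  H_2: rank ker ∂_2 − rank ∂_3 = (18 − 17) − 0 = 1, and there is no ∂_3, so H_2 = Z.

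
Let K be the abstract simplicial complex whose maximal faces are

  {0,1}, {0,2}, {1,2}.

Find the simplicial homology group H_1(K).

H_1 ≅ Z.

Order the vertices as 0 < 1 < 2. Listing each simplex with vertices in this order, K has dimension 1 with simplices:

  0-simplices (3): [0], [1], [2]
  1-simplices (3): [0,1], [0,2], [1,2]

so the chain groups are C_0 ≅ Z^3, C_1 ≅ Z^3.

∂_1: C_1 → C_0 maps an edge to its endpoints' difference, ∂[p,q] = q − p.
The resulting 3×3 matrix has rank 2, and its Smith normal form has invariant factors (1,1).

Reading off H_k = ker ∂_k / im ∂_{k+1}:

  H_1: rank ker ∂_1 − rank ∂_2 = (3 − 2) − 0 = 1, and there is no ∂_2, so H_1 = Z.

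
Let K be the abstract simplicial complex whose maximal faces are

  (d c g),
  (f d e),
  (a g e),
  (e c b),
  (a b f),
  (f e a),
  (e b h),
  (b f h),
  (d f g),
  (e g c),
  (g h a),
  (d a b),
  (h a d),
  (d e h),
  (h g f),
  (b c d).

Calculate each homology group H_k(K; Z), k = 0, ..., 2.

Fix the vertex order a < b < c < d < e < f < g < h and write every simplex with vertices in increasing order. Then dim K = 2 and the simplices of K are:

  0-simplices (8): a, b, c, d, e, f, g, h
  1-simplices (24): ab, ad, ae, af, ag, ah, bc, bd, be, bf, bh, cd, ce, cg, de, df, dg, dh, ef, eg, eh, fg, fh, gh
  2-simplices (16): abd, abf, adh, aef, aeg, agh, bcd, bce, beh, bfh, cdg, ceg, def, deh, dfg, fgh

giving chain groups C_0 ≅ Z^8, C_1 ≅ Z^24, C_2 ≅ Z^16.

The boundary map ∂_1: C_1 → C_0 maps an edge to its endpoints' difference, ∂[p,q] = q − p. For instance
  ∂fh = h − f.
As a 8×24 matrix over Z this has rank 7, with invariant factors (1,1,1,1,1,1,1).

Boundary ∂_2: C_2 → C_1 maps a triangle to the signed sum of its edges. For instance
  ∂abf = bf − af + ab,
  ∂abd = bd − ad + ab.
As a 24×16 matrix over Z this has rank 15, with invariant factors (1,1,1,1,1,1,1,1,1,1,1,1,1,1,1).

Now H_k = ker ∂_k / im ∂_{k+1}, so:

  H_0: rank C_0 − rank ∂_1 = 8 − 7 = 1, and the invariant factors of ∂_1 are all 1, so H_0 ≅ Z.
  H_1: rank ker ∂_1 − rank ∂_2 = (24 − 7) − 15 = 2, and the invariant factors of ∂_2 are all 1, so H_1 ≅ Z^2.
  H_2: rank ker ∂_2 − rank ∂_3 = (16 − 15) − 0 = 1, and there is no ∂_3, so H_2 ≅ Z.

As a check, the Euler characteristic is 8 − 24 + 16 = 0, which agrees with 1 − 2 + 1 = 0.

H_0 ≅ Z,  H_1 ≅ Z^2,  H_2 ≅ Z.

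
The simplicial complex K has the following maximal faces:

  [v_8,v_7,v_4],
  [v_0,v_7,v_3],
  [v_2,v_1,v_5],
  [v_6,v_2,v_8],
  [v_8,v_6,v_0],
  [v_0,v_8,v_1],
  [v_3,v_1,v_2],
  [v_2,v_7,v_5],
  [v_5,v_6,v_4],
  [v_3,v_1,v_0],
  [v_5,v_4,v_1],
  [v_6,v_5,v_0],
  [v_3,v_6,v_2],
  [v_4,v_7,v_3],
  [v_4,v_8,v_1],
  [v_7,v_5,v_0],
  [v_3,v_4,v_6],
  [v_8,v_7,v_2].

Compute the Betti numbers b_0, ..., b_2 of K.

Fix the vertex order v_0 < v_1 < v_2 < v_3 < v_4 < v_5 < v_6 < v_7 < v_8 and write every simplex with vertices in increasing order. Then dim K = 2 and the simplices of K are:

  0-simplices (9): [v_0], [v_1], [v_2], [v_3], [v_4], [v_5], [v_6], [v_7], [v_8]
  1-simplices (27): (27 of them)
  2-simplices (18): (18 of them)

Hence C_0 ≅ Z^9, C_1 ≅ Z^27, C_2 ≅ Z^18.

The boundary map ∂_1: C_1 → C_0 sends each edge [p,q] (with p < q) to q − p.
The 9×27 boundary matrix has rank 8 and Smith normal form diag(1,1,1,1,1,1,1,1).

∂_2: C_2 → C_1 acts by ∂[p,q,r] = [q,r] − [p,r] + [p,q]. For instance
  ∂[v_1,v_2,v_3] = [v_2,v_3] − [v_1,v_3] + [v_1,v_2],
  ∂[v_2,v_6,v_8] = [v_6,v_8] − [v_2,v_8] + [v_2,v_6].
The resulting 27×18 matrix has rank 17, and its Smith normal form has invariant factors (1,1,1,1,1,1,1,1,1,1,1,1,1,1,1,1,1).

From H_k ≅ ker(∂_k) / im(∂_{k+1}) we obtain:

  H_0: rank C_0 − rank ∂_1 = 9 − 8 = 1, and the invariant factors of ∂_1 are all 1, so H_0 = Z.
  H_1: rank ker ∂_1 − rank ∂_2 = (27 − 8) − 17 = 2, and the invariant factors of ∂_2 are all 1, so H_1 = Z^2.
  H_2: rank ker ∂_2 − rank ∂_3 = (18 − 17) − 0 = 1, and there is no ∂_3, so H_2 = Z.

As a check, the Euler characteristic is 9 − 27 + 18 = 0, which agrees with 1 − 2 + 1 = 0.
(K is a triangulation of the torus T^2.)

Hence the Betti numbers are b_0 = 1, b_1 = 2, b_2 = 1.

b_0 = 1, b_1 = 2, b_2 = 1.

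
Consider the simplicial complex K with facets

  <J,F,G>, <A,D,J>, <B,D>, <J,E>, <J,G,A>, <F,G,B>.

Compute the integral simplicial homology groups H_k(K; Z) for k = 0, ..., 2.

Order the vertices as A < B < D < E < F < G < J. Listing each simplex with vertices in this order, K has dimension 2 with simplices:

  0-simplices (7): A, B, D, E, F, G, J
  1-simplices (11): AD, AG, AJ, BD, BF, BG, DJ, EJ, FG, FJ, GJ
  2-simplices (4): ADJ, AGJ, BFG, FGJ

Hence C_0 ≅ Z^7, C_1 ≅ Z^11, C_2 ≅ Z^4.

The boundary map ∂_1: C_1 → C_0 sends each edge [p,q] (with p < q) to q − p. For instance
  ∂FG = G − F.
As a 7×11 matrix over Z this has rank 6, with invariant factors (1,1,1,1,1,1).

The boundary map ∂_2: C_2 → C_1 maps a triangle to the signed sum of its edges. For instance
  ∂ADJ = DJ − AJ + AD,
  ∂FGJ = GJ − FJ + FG.
As a 11×4 matrix over Z this has rank 4, with invariant factors (1,1,1,1).

Computing H_k = (kernel of ∂_k) / (image of ∂_{k+1}):

  H_0: rank C_0 − rank ∂_1 = 7 − 6 = 1, and the invariant factors of ∂_1 are all 1, so H_0 ≅ Z.
  H_1: rank ker ∂_1 − rank ∂_2 = (11 − 6) − 4 = 1, and the invariant factors of ∂_2 are all 1, so H_1 ≅ Z.
  H_2: rank ker ∂_2 − rank ∂_3 = (4 − 4) − 0 = 0, and there is no ∂_3, so H_2 ≅ 0.

H_0 = Z,  H_1 = Z,  H_2 = 0.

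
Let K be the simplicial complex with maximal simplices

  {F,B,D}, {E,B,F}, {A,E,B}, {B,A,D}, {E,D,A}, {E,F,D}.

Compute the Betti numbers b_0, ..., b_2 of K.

b_0 = 1, b_1 = 0, b_2 = 1.

Order the vertices as A < B < D < E < F. Listing each simplex with vertices in this order, K has dimension 2 with simplices:

  0-simplices (5): A, B, D, E, F
  1-simplices (9): AB, AD, AE, BD, BE, BF, DE, DF, EF
  2-simplices (6): ABD, ABE, ADE, BDF, BEF, DEF

giving chain groups C_0 ≅ Z^5, C_1 ≅ Z^9, C_2 ≅ Z^6.

Boundary ∂_1: C_1 → C_0 sends each edge [p,q] (with p < q) to q − p.
This gives a 5×9 integer matrix of rank 4; reducing to Smith normal form yields diagonal entries (1,1,1,1).

∂_2: C_2 → C_1 acts by ∂[p,q,r] = [q,r] − [p,r] + [p,q]. For instance
  ∂DEF = EF − DF + DE,
  ∂ADE = DE − AE + AD.
The resulting 9×6 matrix has rank 5, and its Smith normal form has invariant factors (1,1,1,1,1).

Now H_k = ker ∂_k / im ∂_{k+1}, so:

  H_0: rank C_0 − rank ∂_1 = 5 − 4 = 1, and the invariant factors of ∂_1 are all 1, so H_0 ≅ Z.
  H_1: rank ker ∂_1 − rank ∂_2 = (9 − 4) − 5 = 0, and the invariant factors of ∂_2 are all 1, so H_1 ≅ 0.
  H_2: rank ker ∂_2 − rank ∂_3 = (6 − 5) − 0 = 1, and there is no ∂_3, so H_2 ≅ Z.

As a check, the Euler characteristic is 5 − 9 + 6 = 2, which agrees with 1 − 0 + 1 = 2.

Hence the Betti numbers are b_0 = 1, b_1 = 0, b_2 = 1.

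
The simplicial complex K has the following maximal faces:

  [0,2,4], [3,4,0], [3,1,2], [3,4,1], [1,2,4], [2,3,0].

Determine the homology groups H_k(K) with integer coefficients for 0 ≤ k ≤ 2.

H_0 = Z,  H_1 = 0,  H_2 = Z.

Fix the vertex order 0 < 1 < 2 < 3 < 4 and write every simplex with vertices in increasing order. Then dim K = 2 and the simplices of K are:

  0-simplices (5): [0], [1], [2], [3], [4]
  1-simplices (9): [0,2], [0,3], [0,4], [1,2], [1,3], [1,4], [2,3], [2,4], [3,4]
  2-simplices (6): [0,2,3], [0,2,4], [0,3,4], [1,2,3], [1,2,4], [1,3,4]

giving chain groups C_0 ≅ Z^5, C_1 ≅ Z^9, C_2 ≅ Z^6.

Boundary ∂_1: C_1 → C_0 maps an edge to its endpoints' difference, ∂[p,q] = q − p.
This gives a 5×9 integer matrix of rank 4; reducing to Smith normal form yields diagonal entries (1,1,1,1).

∂_2: C_2 → C_1 sends each 2-simplex [p,q,r] to [q,r] − [p,r] + [p,q]. For instance
  ∂[1,2,4] = [2,4] − [1,4] + [1,2],
  ∂[1,3,4] = [3,4] − [1,4] + [1,3].
As a 9×6 matrix over Z this has rank 5, with invariant factors (1,1,1,1,1).

From H_k ≅ ker(∂_k) / im(∂_{k+1}) we obtain:

  H_0: rank C_0 − rank ∂_1 = 5 − 4 = 1, and the invariant factors of ∂_1 are all 1, so H_0 ≅ Z.
  H_1: rank ker ∂_1 − rank ∂_2 = (9 − 4) − 5 = 0, and the invariant factors of ∂_2 are all 1, so H_1 ≅ 0.
  H_2: rank ker ∂_2 − rank ∂_3 = (6 − 5) − 0 = 1, and there is no ∂_3, so H_2 ≅ Z.

As a check, the Euler characteristic is 5 − 9 + 6 = 2, which agrees with 1 − 0 + 1 = 2.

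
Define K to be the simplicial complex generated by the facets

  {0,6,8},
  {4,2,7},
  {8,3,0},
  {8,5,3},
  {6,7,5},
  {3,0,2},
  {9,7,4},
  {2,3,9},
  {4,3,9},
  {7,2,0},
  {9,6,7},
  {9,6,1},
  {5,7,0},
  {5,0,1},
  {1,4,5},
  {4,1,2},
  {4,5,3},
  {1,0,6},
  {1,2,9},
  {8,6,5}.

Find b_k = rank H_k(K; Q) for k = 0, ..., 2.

K has 10 vertices, 30 edges, 20 triangles.
rank ∂_0 = 0, rank ∂_1 = 9 ⇒ b_0 = 10 − 0 − 9 = 1; all invariant factors of ∂_1 are 1 so no torsion. So H_0 = Z.
rank ∂_1 = 9, rank ∂_2 = 20 ⇒ b_1 = 30 − 9 − 20 = 1; ∂_2 has invariant factor(s) [2] giving torsion. So H_1 = Z ⊕ Z_2.
rank ∂_2 = 20, rank ∂_3 = 0 ⇒ b_2 = 20 − 20 − 0 = 0. So H_2 = 0.

b_0 = 1, b_1 = 1, b_2 = 0.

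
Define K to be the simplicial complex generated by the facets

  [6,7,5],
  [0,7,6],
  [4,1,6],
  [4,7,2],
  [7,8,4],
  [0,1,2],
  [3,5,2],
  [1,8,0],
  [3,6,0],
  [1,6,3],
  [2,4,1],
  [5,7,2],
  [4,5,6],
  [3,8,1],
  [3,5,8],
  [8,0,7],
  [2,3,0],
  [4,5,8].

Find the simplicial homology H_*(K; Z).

We work with the vertex ordering 0 < 1 < 2 < 3 < 4 < 5 < 6 < 7 < 8. The simplices of K, each written with vertices in increasing order, are:

  0-simplices (9): [0], [1], [2], [3], [4], [5], [6], [7], [8]
  1-simplices (27): (27 of them)
  2-simplices (18): [0,1,2], [0,1,8], [0,2,3], [0,3,6], [0,6,7], [0,7,8], [1,2,4], [1,3,6], [1,3,8], [1,4,6], [2,3,5], [2,4,7], [2,5,7], [3,5,8], [4,5,6], [4,5,8], [4,7,8], [5,6,7]

so the chain groups are C_0 ≅ Z^9, C_1 ≅ Z^27, C_2 ≅ Z^18.

∂_1: C_1 → C_0 is given by ∂[p,q] = [q] − [p].
The 9×27 boundary matrix has rank 8 and Smith normal form diag(1,1,1,1,1,1,1,1).

The boundary map ∂_2: C_2 → C_1 acts by ∂[p,q,r] = [q,r] − [p,r] + [p,q]. For instance
  ∂[0,7,8] = [7,8] − [0,8] + [0,7],
  ∂[4,5,8] = [5,8] − [4,8] + [4,5].
The 27×18 boundary matrix has rank 18 and Smith normal form diag(1,1,1,1,1,1,1,1,1,1,1,1,1,1,1,1,1,2).

From H_k ≅ ker(∂_k) / im(∂_{k+1}) we obtain:

  H_0: rank C_0 − rank ∂_1 = 9 − 8 = 1, and the invariant factors of ∂_1 are all 1, so H_0 = Z.
  H_1: rank ker ∂_1 − rank ∂_2 = (27 − 8) − 18 = 1, and ∂_2 has invariant factor 2 > 1, so H_1 = Z ⊕ Z/2.
  H_2: rank ker ∂_2 − rank ∂_3 = (18 − 18) − 0 = 0, and there is no ∂_3, so H_2 = 0.

H_0 = Z,  H_1 = Z ⊕ Z/2,  H_2 = 0.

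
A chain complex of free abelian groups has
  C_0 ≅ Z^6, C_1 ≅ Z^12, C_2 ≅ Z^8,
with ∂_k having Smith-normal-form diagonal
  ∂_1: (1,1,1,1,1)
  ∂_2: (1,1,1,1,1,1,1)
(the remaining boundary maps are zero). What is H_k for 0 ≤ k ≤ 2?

H_0 ≅ Z,  H_1 = 0,  H_2 ≅ Z.

H_0: b_0 = 6 − 0 − 5 = 1; torsion from ∂_1 factors > 1: none. So H_0 ≅ Z.
H_1: b_1 = 12 − 5 − 7 = 0; torsion from ∂_2 factors > 1: none. So H_1 ≅ 0.
H_2: b_2 = 8 − 7 − 0 = 1; torsion from ∂_3 factors > 1: none. So H_2 ≅ Z.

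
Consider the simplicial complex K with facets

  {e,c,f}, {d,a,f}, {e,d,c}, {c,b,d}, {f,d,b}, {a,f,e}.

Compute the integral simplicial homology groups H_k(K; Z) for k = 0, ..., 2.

H_0 = Z,  H_1 = Z,  H_2 = 0.

We work with the vertex ordering a < b < c < d < e < f. The simplices of K, each written with vertices in increasing order, are:

  0-simplices (6): a, b, c, d, e, f
  1-simplices (12): ad, ae, af, bc, bd, bf, cd, ce, cf, de, df, ef
  2-simplices (6): adf, aef, bcd, bdf, cde, cef

so the chain groups are C_0 ≅ Z^6, C_1 ≅ Z^12, C_2 ≅ Z^6.

The boundary map ∂_1: C_1 → C_0 maps an edge to its endpoints' difference, ∂[p,q] = q − p.
This gives a 6×12 integer matrix of rank 5; reducing to Smith normal form yields diagonal entries (1,1,1,1,1).

∂_2: C_2 → C_1 acts by ∂[p,q,r] = [q,r] − [p,r] + [p,q]. For instance
  ∂bdf = df − bf + bd,
  ∂aef = ef − af + ae.
The resulting 12×6 matrix has rank 6, and its Smith normal form has invariant factors (1,1,1,1,1,1).

From H_k ≅ ker(∂_k) / im(∂_{k+1}) we obtain:

  H_0: rank C_0 − rank ∂_1 = 6 − 5 = 1, and the invariant factors of ∂_1 are all 1, so H_0 = Z.
  H_1: rank ker ∂_1 − rank ∂_2 = (12 − 5) − 6 = 1, and the invariant factors of ∂_2 are all 1, so H_1 = Z.
  H_2: rank ker ∂_2 − rank ∂_3 = (6 − 6) − 0 = 0, and there is no ∂_3, so H_2 = 0.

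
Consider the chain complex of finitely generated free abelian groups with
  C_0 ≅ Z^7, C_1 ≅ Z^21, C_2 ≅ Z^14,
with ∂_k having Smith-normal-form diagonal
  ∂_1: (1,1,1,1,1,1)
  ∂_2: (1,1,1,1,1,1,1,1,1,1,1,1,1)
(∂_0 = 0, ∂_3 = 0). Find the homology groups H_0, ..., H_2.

H_0 ≅ Z,  H_1 ≅ Z^2,  H_2 ≅ Z.

H_0: b_0 = 7 − 0 − 6 = 1; torsion from ∂_1 factors > 1: none. So H_0 ≅ Z.
H_1: b_1 = 21 − 6 − 13 = 2; torsion from ∂_2 factors > 1: none. So H_1 ≅ Z^2.
H_2: b_2 = 14 − 13 − 0 = 1; torsion from ∂_3 factors > 1: none. So H_2 ≅ Z.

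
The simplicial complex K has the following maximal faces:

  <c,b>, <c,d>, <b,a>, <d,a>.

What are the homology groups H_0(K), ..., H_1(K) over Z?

Order the vertices as a < b < c < d. Listing each simplex with vertices in this order, K has dimension 1 with simplices:

  0-simplices (4): a, b, c, d
  1-simplices (4): ab, ad, bc, cd

so the chain groups are C_0 ≅ Z^4, C_1 ≅ Z^4.

∂_1: C_1 → C_0 is given by ∂[p,q] = [q] − [p].
This gives a 4×4 integer matrix of rank 3; reducing to Smith normal form yields diagonal entries (1,1,1).

Reading off H_k = ker ∂_k / im ∂_{k+1}:

  H_0: rank C_0 − rank ∂_1 = 4 − 3 = 1, and the invariant factors of ∂_1 are all 1, so H_0 ≅ Z.
  H_1: rank ker ∂_1 − rank ∂_2 = (4 − 3) − 0 = 1, and there is no ∂_2, so H_1 ≅ Z.

As a check, the Euler characteristic is 4 − 4 = 0, which agrees with 1 − 1 = 0.

H_0 ≅ Z,  H_1 ≅ Z.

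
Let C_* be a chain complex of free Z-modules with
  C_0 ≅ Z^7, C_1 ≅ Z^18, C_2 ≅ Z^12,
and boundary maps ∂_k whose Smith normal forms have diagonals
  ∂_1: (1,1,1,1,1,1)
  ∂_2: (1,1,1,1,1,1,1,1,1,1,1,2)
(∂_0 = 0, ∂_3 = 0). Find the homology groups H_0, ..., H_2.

H_0: b_0 = 7 − 0 − 6 = 1; torsion from ∂_1 factors > 1: none. So H_0 ≅ Z.
H_1: b_1 = 18 − 6 − 12 = 0; torsion from ∂_2 factors > 1: [2]. So H_1 ≅ Z/2Z.
H_2: b_2 = 12 − 12 − 0 = 0; torsion from ∂_3 factors > 1: none. So H_2 ≅ 0.

H_0 ≅ Z,  H_1 ≅ Z/2Z,  H_2 = 0.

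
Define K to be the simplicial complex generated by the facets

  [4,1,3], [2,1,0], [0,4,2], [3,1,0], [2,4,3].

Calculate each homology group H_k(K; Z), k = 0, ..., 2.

H_0 = Z,  H_1 = Z,  H_2 = 0.

Fix the vertex order 0 < 1 < 2 < 3 < 4 and write every simplex with vertices in increasing order. Then dim K = 2 and the simplices of K are:

  0-simplices (5): [0], [1], [2], [3], [4]
  1-simplices (10): [0,1], [0,2], [0,3], [0,4], [1,2], [1,3], [1,4], [2,3], [2,4], [3,4]
  2-simplices (5): [0,1,2], [0,1,3], [0,2,4], [1,3,4], [2,3,4]

so the chain groups are C_0 ≅ Z^5, C_1 ≅ Z^10, C_2 ≅ Z^5.

The boundary map ∂_1: C_1 → C_0 maps an edge to its endpoints' difference, ∂[p,q] = q − p. For instance
  ∂[0,2] = [2] − [0].
This gives a 5×10 integer matrix of rank 4; reducing to Smith normal form yields diagonal entries (1,1,1,1).

∂_2: C_2 → C_1 acts by ∂[p,q,r] = [q,r] − [p,r] + [p,q]. For instance
  ∂[1,3,4] = [3,4] − [1,4] + [1,3],
  ∂[2,3,4] = [3,4] − [2,4] + [2,3].
The resulting 10×5 matrix has rank 5, and its Smith normal form has invariant factors (1,1,1,1,1).

Computing H_k = (kernel of ∂_k) / (image of ∂_{k+1}):

  H_0: rank C_0 − rank ∂_1 = 5 − 4 = 1, and the invariant factors of ∂_1 are all 1, so H_0 ≅ Z.
  H_1: rank ker ∂_1 − rank ∂_2 = (10 − 4) − 5 = 1, and the invariant factors of ∂_2 are all 1, so H_1 ≅ Z.
  H_2: rank ker ∂_2 − rank ∂_3 = (5 − 5) − 0 = 0, and there is no ∂_3, so H_2 ≅ 0.

As a check, the Euler characteristic is 5 − 10 + 5 = 0, which agrees with 1 − 1 + 0 = 0.
(K is a triangulation of the Möbius band.)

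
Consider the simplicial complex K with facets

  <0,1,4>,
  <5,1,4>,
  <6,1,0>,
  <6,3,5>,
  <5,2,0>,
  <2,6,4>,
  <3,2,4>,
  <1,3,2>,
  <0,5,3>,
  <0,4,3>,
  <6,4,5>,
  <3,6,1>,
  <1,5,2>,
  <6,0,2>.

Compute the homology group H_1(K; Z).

We work with the vertex ordering 0 < 1 < 2 < 3 < 4 < 5 < 6. The simplices of K, each written with vertices in increasing order, are:

  0-simplices (7): [0], [1], [2], [3], [4], [5], [6]
  1-simplices (21): [0,1], [0,2], [0,3], [0,4], [0,5], [0,6], [1,2], [1,3], [1,4], [1,5], [1,6], [2,3], [2,4], [2,5], [2,6], [3,4], [3,5], [3,6], [4,5], [4,6], [5,6]
  2-simplices (14): [0,1,4], [0,1,6], [0,2,5], [0,2,6], [0,3,4], [0,3,5], [1,2,3], [1,2,5], [1,3,6], [1,4,5], [2,3,4], [2,4,6], [3,5,6], [4,5,6]

giving chain groups C_0 ≅ Z^7, C_1 ≅ Z^21, C_2 ≅ Z^14.

Boundary ∂_1: C_1 → C_0 sends each edge [p,q] (with p < q) to q − p. For instance
  ∂[2,3] = [3] − [2].
This gives a 7×21 integer matrix of rank 6; reducing to Smith normal form yields diagonal entries (1,1,1,1,1,1).

Boundary ∂_2: C_2 → C_1 maps a triangle to the signed sum of its edges. For instance
  ∂[4,5,6] = [5,6] − [4,6] + [4,5],
  ∂[3,5,6] = [5,6] − [3,6] + [3,5].
This gives a 21×14 integer matrix of rank 13; reducing to Smith normal form yields diagonal entries (1,1,1,1,1,1,1,1,1,1,1,1,1).

From H_k ≅ ker(∂_k) / im(∂_{k+1}) we obtain:

  H_1: rank ker ∂_1 − rank ∂_2 = (21 − 6) − 13 = 2, and the invariant factors of ∂_2 are all 1, so H_1 ≅ Z^2.

(K is a triangulation of the torus T^2.)

H_1 = Z^2.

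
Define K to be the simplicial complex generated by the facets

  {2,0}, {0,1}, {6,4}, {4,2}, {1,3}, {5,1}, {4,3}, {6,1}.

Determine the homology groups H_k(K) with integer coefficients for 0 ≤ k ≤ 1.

We work with the vertex ordering 0 < 1 < 2 < 3 < 4 < 5 < 6. The simplices of K, each written with vertices in increasing order, are:

  0-simplices (7): [0], [1], [2], [3], [4], [5], [6]
  1-simplices (8): [0,1], [0,2], [1,3], [1,5], [1,6], [2,4], [3,4], [4,6]

Hence C_0 ≅ Z^7, C_1 ≅ Z^8.

Boundary ∂_1: C_1 → C_0 sends each edge [p,q] (with p < q) to q − p. For instance
  ∂[0,1] = [1] − [0].
This gives a 7×8 integer matrix of rank 6; reducing to Smith normal form yields diagonal entries (1,1,1,1,1,1).

Computing H_k = (kernel of ∂_k) / (image of ∂_{k+1}):

  H_0: rank C_0 − rank ∂_1 = 7 − 6 = 1, and the invariant factors of ∂_1 are all 1, so H_0 = Z.
  H_1: rank ker ∂_1 − rank ∂_2 = (8 − 6) − 0 = 2, and there is no ∂_2, so H_1 = Z^2.

As a check, the Euler characteristic is 7 − 8 = -1, which agrees with 1 − 2 = -1.

H_0 = Z,  H_1 = Z^2.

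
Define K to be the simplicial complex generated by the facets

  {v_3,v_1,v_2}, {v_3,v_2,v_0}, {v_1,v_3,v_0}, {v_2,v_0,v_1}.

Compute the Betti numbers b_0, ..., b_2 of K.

K has 4 vertices, 6 edges, 4 triangles.
rank ∂_0 = 0, rank ∂_1 = 3 ⇒ b_0 = 4 − 0 − 3 = 1; all invariant factors of ∂_1 are 1 so no torsion. So H_0 ≅ Z.
rank ∂_1 = 3, rank ∂_2 = 3 ⇒ b_1 = 6 − 3 − 3 = 0; all invariant factors of ∂_2 are 1 so no torsion. So H_1 ≅ 0.
rank ∂_2 = 3, rank ∂_3 = 0 ⇒ b_2 = 4 − 3 − 0 = 1. So H_2 ≅ Z.

b_0 = 1, b_1 = 0, b_2 = 1.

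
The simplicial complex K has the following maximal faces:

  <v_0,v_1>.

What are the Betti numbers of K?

We work with the vertex ordering v_0 < v_1. The simplices of K, each written with vertices in increasing order, are:

  0-simplices (2): [v_0], [v_1]
  1-simplices (1): [v_0,v_1]

Hence C_0 ≅ Z^2, C_1 ≅ Z^1.

Boundary ∂_1: C_1 → C_0 is given by ∂[p,q] = [q] − [p]. For instance
  ∂[v_0,v_1] = [v_1] − [v_0].
This gives a 2×1 integer matrix of rank 1; reducing to Smith normal form yields diagonal entries (1).

Computing H_k = (kernel of ∂_k) / (image of ∂_{k+1}):

  H_0: rank C_0 − rank ∂_1 = 2 − 1 = 1, and the invariant factors of ∂_1 are all 1, so H_0 = Z.
  H_1: rank ker ∂_1 − rank ∂_2 = (1 − 1) − 0 = 0, and there is no ∂_2, so H_1 = 0.

As a check, the Euler characteristic is 2 − 1 = 1, which agrees with 1 − 0 = 1.
(K is a triangulation of the 1-simplex.)

Hence the Betti numbers are b_0 = 1, b_1 = 0.

b_0 = 1, b_1 = 0.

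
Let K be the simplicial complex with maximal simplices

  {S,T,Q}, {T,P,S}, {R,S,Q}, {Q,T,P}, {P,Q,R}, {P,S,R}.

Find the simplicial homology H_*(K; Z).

H_0 ≅ Z,  H_1 = 0,  H_2 ≅ Z.

We work with the vertex ordering P < Q < R < S < T. The simplices of K, each written with vertices in increasing order, are:

  0-simplices (5): P, Q, R, S, T
  1-simplices (9): PQ, PR, PS, PT, QR, QS, QT, RS, ST
  2-simplices (6): PQR, PQT, PRS, PST, QRS, QST

Hence C_0 ≅ Z^5, C_1 ≅ Z^9, C_2 ≅ Z^6.

Boundary ∂_1: C_1 → C_0 is given by ∂[p,q] = [q] − [p]. For instance
  ∂PQ = Q − P.
The resulting 5×9 matrix has rank 4, and its Smith normal form has invariant factors (1,1,1,1).

∂_2: C_2 → C_1 acts by ∂[p,q,r] = [q,r] − [p,r] + [p,q]. For instance
  ∂PQR = QR − PR + PQ,
  ∂PRS = RS − PS + PR.
The 9×6 boundary matrix has rank 5 and Smith normal form diag(1,1,1,1,1).

Now H_k = ker ∂_k / im ∂_{k+1}, so:

  H_0: rank C_0 − rank ∂_1 = 5 − 4 = 1, and the invariant factors of ∂_1 are all 1, so H_0 ≅ Z.
  H_1: rank ker ∂_1 − rank ∂_2 = (9 − 4) − 5 = 0, and the invariant factors of ∂_2 are all 1, so H_1 ≅ 0.
  H_2: rank ker ∂_2 − rank ∂_3 = (6 − 5) − 0 = 1, and there is no ∂_3, so H_2 ≅ Z.

As a check, the Euler characteristic is 5 − 9 + 6 = 2, which agrees with 1 − 0 + 1 = 2.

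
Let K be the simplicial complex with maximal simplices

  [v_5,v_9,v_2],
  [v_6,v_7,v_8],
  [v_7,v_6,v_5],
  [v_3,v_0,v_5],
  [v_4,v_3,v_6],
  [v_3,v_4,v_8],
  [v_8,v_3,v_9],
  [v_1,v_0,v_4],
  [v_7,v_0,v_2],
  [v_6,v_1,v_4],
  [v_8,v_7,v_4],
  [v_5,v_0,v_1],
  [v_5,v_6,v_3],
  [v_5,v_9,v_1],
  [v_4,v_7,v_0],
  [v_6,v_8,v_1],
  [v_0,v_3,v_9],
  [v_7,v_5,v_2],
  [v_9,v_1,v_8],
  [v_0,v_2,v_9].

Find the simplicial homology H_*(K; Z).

H_0 ≅ Z,  H_1 ≅ Z × Z/2,  H_2 = 0.

K has 10 vertices, 30 edges, 20 triangles.
rank ∂_0 = 0, rank ∂_1 = 9 ⇒ b_0 = 10 − 0 − 9 = 1; all invariant factors of ∂_1 are 1 so no torsion. So H_0 ≅ Z.
rank ∂_1 = 9, rank ∂_2 = 20 ⇒ b_1 = 30 − 9 − 20 = 1; ∂_2 has invariant factor(s) [2] giving torsion. So H_1 ≅ Z × Z/2.
rank ∂_2 = 20, rank ∂_3 = 0 ⇒ b_2 = 20 − 20 − 0 = 0. So H_2 ≅ 0.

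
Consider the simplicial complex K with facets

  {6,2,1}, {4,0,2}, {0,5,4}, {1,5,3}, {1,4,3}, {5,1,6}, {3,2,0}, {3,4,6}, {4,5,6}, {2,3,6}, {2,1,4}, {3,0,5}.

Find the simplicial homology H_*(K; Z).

H_0 ≅ Z,  H_1 ≅ Z/2,  H_2 = 0.

Fix the vertex order 0 < 1 < 2 < 3 < 4 < 5 < 6 and write every simplex with vertices in increasing order. Then dim K = 2 and the simplices of K are:

  0-simplices (7): [0], [1], [2], [3], [4], [5], [6]
  1-simplices (18): [0,2], [0,3], [0,4], [0,5], [1,2], [1,3], [1,4], [1,5], [1,6], [2,3], [2,4], [2,6], [3,4], [3,5], [3,6], [4,5], [4,6], [5,6]
  2-simplices (12): [0,2,3], [0,2,4], [0,3,5], [0,4,5], [1,2,4], [1,2,6], [1,3,4], [1,3,5], [1,5,6], [2,3,6], [3,4,6], [4,5,6]

Hence C_0 ≅ Z^7, C_1 ≅ Z^18, C_2 ≅ Z^12.

∂_1: C_1 → C_0 sends each edge [p,q] (with p < q) to q − p. For instance
  ∂[2,6] = [6] − [2].
The 7×18 boundary matrix has rank 6 and Smith normal form diag(1,1,1,1,1,1).

The boundary map ∂_2: C_2 → C_1 sends each 2-simplex [p,q,r] to [q,r] − [p,r] + [p,q]. For instance
  ∂[2,3,6] = [3,6] − [2,6] + [2,3],
  ∂[0,3,5] = [3,5] − [0,5] + [0,3].
This gives a 18×12 integer matrix of rank 12; reducing to Smith normal form yields diagonal entries (1,1,1,1,1,1,1,1,1,1,1,2).

Computing H_k = (kernel of ∂_k) / (image of ∂_{k+1}):

  H_0: rank C_0 − rank ∂_1 = 7 − 6 = 1, and the invariant factors of ∂_1 are all 1, so H_0 ≅ Z.
  H_1: rank ker ∂_1 − rank ∂_2 = (18 − 6) − 12 = 0, and ∂_2 has invariant factor 2 > 1, so H_1 ≅ Z/2.
  H_2: rank ker ∂_2 − rank ∂_3 = (12 − 12) − 0 = 0, and there is no ∂_3, so H_2 ≅ 0.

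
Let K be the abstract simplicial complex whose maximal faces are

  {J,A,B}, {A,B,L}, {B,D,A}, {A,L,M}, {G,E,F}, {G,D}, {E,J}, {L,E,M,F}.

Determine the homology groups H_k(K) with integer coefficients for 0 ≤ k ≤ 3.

We work with the vertex ordering A < B < D < E < F < G < J < L < M. The simplices of K, each written with vertices in increasing order, are:

  0-simplices (9): A, B, D, E, F, G, J, L, M
  1-simplices (18): AB, AD, AJ, AL, AM, BD, BJ, BL, DG, EF, EG, EJ, EL, EM, FG, FL, FM, LM
  2-simplices (9): ABD, ABJ, ABL, ALM, EFG, EFL, EFM, ELM, FLM
  3-simplices (1): EFLM

Hence C_0 ≅ Z^9, C_1 ≅ Z^18, C_2 ≅ Z^9, C_3 ≅ Z^1.

Boundary ∂_1: C_1 → C_0 sends each edge [p,q] (with p < q) to q − p. For instance
  ∂AJ = J − A.
As a 9×18 matrix over Z this has rank 8, with invariant factors (1,1,1,1,1,1,1,1).

Boundary ∂_2: C_2 → C_1 maps a triangle to the signed sum of its edges. For instance
  ∂ABD = BD − AD + AB,
  ∂ABL = BL − AL + AB.
As a 18×9 matrix over Z this has rank 8, with invariant factors (1,1,1,1,1,1,1,1).

∂_3: C_3 → C_2 sends each 3-simplex σ to the alternating sum Σ_i (−1)^i (σ with its i-th vertex removed). For instance
  ∂EFLM = FLM − ELM + EFM − EFL.
The resulting 9×1 matrix has rank 1, and its Smith normal form has invariant factors (1).

Reading off H_k = ker ∂_k / im ∂_{k+1}:

  H_0: rank C_0 − rank ∂_1 = 9 − 8 = 1, and the invariant factors of ∂_1 are all 1, so H_0 = Z.
  H_1: rank ker ∂_1 − rank ∂_2 = (18 − 8) − 8 = 2, and the invariant factors of ∂_2 are all 1, so H_1 = Z^2.
  H_2: rank ker ∂_2 − rank ∂_3 = (9 − 8) − 1 = 0, and the invariant factors of ∂_3 are all 1, so H_2 = 0.
  H_3: rank ker ∂_3 − rank ∂_4 = (1 − 1) − 0 = 0, and there is no ∂_4, so H_3 = 0.

H_0 ≅ Z,  H_1 ≅ Z^2,  H_2 = 0,  H_3 = 0.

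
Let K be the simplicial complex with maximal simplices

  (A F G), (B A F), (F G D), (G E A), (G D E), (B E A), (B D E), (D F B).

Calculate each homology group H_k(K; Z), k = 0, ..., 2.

Order the vertices as A < B < D < E < F < G. Listing each simplex with vertices in this order, K has dimension 2 with simplices:

  0-simplices (6): A, B, D, E, F, G
  1-simplices (12): AB, AE, AF, AG, BD, BE, BF, DE, DF, DG, EG, FG
  2-simplices (8): ABE, ABF, AEG, AFG, BDE, BDF, DEG, DFG

so the chain groups are C_0 ≅ Z^6, C_1 ≅ Z^12, C_2 ≅ Z^8.

∂_1: C_1 → C_0 maps an edge to its endpoints' difference, ∂[p,q] = q − p. For instance
  ∂AB = B − A.
The resulting 6×12 matrix has rank 5, and its Smith normal form has invariant factors (1,1,1,1,1).

Boundary ∂_2: C_2 → C_1 acts by ∂[p,q,r] = [q,r] − [p,r] + [p,q]. For instance
  ∂AEG = EG − AG + AE,
  ∂BDF = DF − BF + BD.
The 12×8 boundary matrix has rank 7 and Smith normal form diag(1,1,1,1,1,1,1).

Now H_k = ker ∂_k / im ∂_{k+1}, so:

  H_0: rank C_0 − rank ∂_1 = 6 − 5 = 1, and the invariant factors of ∂_1 are all 1, so H_0 ≅ Z.
  H_1: rank ker ∂_1 − rank ∂_2 = (12 − 5) − 7 = 0, and the invariant factors of ∂_2 are all 1, so H_1 ≅ 0.
  H_2: rank ker ∂_2 − rank ∂_3 = (8 − 7) − 0 = 1, and there is no ∂_3, so H_2 ≅ Z.

H_0 = Z,  H_1 = 0,  H_2 = Z.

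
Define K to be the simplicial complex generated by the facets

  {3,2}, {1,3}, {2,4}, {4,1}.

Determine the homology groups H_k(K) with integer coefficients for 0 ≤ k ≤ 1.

Order the vertices as 1 < 2 < 3 < 4. Listing each simplex with vertices in this order, K has dimension 1 with simplices:

  0-simplices (4): [1], [2], [3], [4]
  1-simplices (4): [1,3], [1,4], [2,3], [2,4]

giving chain groups C_0 ≅ Z^4, C_1 ≅ Z^4.

The boundary map ∂_1: C_1 → C_0 is given by ∂[p,q] = [q] − [p]. For instance
  ∂[1,4] = [4] − [1].
The 4×4 boundary matrix has rank 3 and Smith normal form diag(1,1,1).

Reading off H_k = ker ∂_k / im ∂_{k+1}:

  H_0: rank C_0 − rank ∂_1 = 4 − 3 = 1, and the invariant factors of ∂_1 are all 1, so H_0 = Z.
  H_1: rank ker ∂_1 − rank ∂_2 = (4 − 3) − 0 = 1, and there is no ∂_2, so H_1 = Z.

As a check, the Euler characteristic is 4 − 4 = 0, which agrees with 1 − 1 = 0.
(K is a triangulation of the circle S^1.)

H_0 ≅ Z,  H_1 ≅ Z.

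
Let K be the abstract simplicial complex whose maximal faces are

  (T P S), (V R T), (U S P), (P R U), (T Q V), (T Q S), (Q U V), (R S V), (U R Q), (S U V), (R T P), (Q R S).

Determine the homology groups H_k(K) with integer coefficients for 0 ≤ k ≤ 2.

H_0 ≅ Z,  H_1 ≅ Z/2,  H_2 = 0.

Take the total order P < Q < R < S < T < U < V on the vertex set. Then K (dimension 2) consists of the simplices:

  0-simplices (7): P, Q, R, S, T, U, V
  1-simplices (18): PR, PS, PT, PU, QR, QS, QT, QU, QV, RS, RT, RU, RV, ST, SU, SV, TV, UV
  2-simplices (12): PRT, PRU, PST, PSU, QRS, QRU, QST, QTV, QUV, RSV, RTV, SUV

giving chain groups C_0 ≅ Z^7, C_1 ≅ Z^18, C_2 ≅ Z^12.

∂_1: C_1 → C_0 is given by ∂[p,q] = [q] − [p]. For instance
  ∂PU = U − P.
The resulting 7×18 matrix has rank 6, and its Smith normal form has invariant factors (1,1,1,1,1,1).

The boundary map ∂_2: C_2 → C_1 sends each 2-simplex [p,q,r] to [q,r] − [p,r] + [p,q]. For instance
  ∂QUV = UV − QV + QU,
  ∂RSV = SV − RV + RS.
The resulting 18×12 matrix has rank 12, and its Smith normal form has invariant factors (1,1,1,1,1,1,1,1,1,1,1,2).

Reading off H_k = ker ∂_k / im ∂_{k+1}:

  H_0: rank C_0 − rank ∂_1 = 7 − 6 = 1, and the invariant factors of ∂_1 are all 1, so H_0 ≅ Z.
  H_1: rank ker ∂_1 − rank ∂_2 = (18 − 6) − 12 = 0, and ∂_2 has invariant factor 2 > 1, so H_1 ≅ Z/2.
  H_2: rank ker ∂_2 − rank ∂_3 = (12 − 12) − 0 = 0, and there is no ∂_3, so H_2 ≅ 0.

As a check, the Euler characteristic is 7 − 18 + 12 = 1, which agrees with 1 − 0 + 0 = 1.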